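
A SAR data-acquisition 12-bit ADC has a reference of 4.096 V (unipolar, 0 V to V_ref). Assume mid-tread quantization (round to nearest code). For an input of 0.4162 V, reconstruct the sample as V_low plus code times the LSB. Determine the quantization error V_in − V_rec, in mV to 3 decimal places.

0.200 mV

Step size: 4.096 V ÷ 2^12 = 1.000 mV.
(0.4162 − 0)/0.001 = 416.2000; round gives code 416.
V_rec = 0 + 416·0.001 = 0.416 V.
V_in − V_rec = 0.0002 V = 0.200 mV.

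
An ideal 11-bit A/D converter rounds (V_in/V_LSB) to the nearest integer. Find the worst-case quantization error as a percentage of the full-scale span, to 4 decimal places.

Rounding → worst-case error = ½ LSB = V_FS/2^12, so 100/4096 = 0.0244141 % of full scale.

0.0244 %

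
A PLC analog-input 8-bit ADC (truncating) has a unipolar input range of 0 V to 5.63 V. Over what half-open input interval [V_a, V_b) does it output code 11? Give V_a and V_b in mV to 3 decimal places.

LSB = 5.63/2^8 = 21.992 mV.
V_a = V_low + 11·LSB = 0.241914 V; V_b = V_low + 12·LSB = 0.263906 V.

[241.914 mV, 263.906 mV)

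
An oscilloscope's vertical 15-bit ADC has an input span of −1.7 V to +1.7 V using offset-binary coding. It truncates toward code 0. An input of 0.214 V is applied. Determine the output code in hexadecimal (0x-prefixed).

LSB = 3.4 V / 32768 = 103.76 µV.
(V_in − V_low)/LSB = (0.214 − (−1.7)) / 0.00010376 = 18446.456.
Floor → code 18446.
In hexadecimal (0x-prefixed): 0x480E.

code 0x480E (decimal 18446)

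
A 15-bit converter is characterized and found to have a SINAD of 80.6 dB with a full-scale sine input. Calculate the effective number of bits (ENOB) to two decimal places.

ENOB = (SINAD − 1.76) / 6.02 = (80.6 − 1.76)/6.02 = 13.096.

13.10 bits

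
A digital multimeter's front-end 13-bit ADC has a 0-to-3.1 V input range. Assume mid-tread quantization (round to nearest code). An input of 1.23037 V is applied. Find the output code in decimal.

code 3251

Full-scale span = 3.1 V; LSB = 3.1/2^13 = 378.42 µV.
Input sits at 3251.352 steps above V_low.
round(3251.352) = 3251.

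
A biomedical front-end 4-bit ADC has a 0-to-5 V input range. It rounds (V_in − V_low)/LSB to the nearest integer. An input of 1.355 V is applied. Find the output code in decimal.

code 4

Full-scale span = 5 V; LSB = 5/2^4 = 312.500 mV.
(1.355 − 0) / 0.3125 = 4.336 LSBs.
Round → code 4.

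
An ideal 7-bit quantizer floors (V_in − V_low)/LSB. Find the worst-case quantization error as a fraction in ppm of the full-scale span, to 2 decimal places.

7812.50 ppm

Truncating → worst-case error = 1 LSB = V_FS/2^7, so 1e+06/128 = 7812.5 ppm of full scale.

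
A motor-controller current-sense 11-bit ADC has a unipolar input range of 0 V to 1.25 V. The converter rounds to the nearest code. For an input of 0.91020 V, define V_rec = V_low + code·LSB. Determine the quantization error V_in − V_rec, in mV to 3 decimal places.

Step size: 1.25 V ÷ 2^11 = 0.610 mV.
Scaled input = 1491.2717 LSBs, so code = 1491.
Reconstructed: 0.91003418 V.
V_in − V_rec = 0.00016582 V = 0.166 mV.

0.166 mV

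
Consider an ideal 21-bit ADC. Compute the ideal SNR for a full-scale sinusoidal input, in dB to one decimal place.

SNR ≈ 6.02·N + 1.76 dB = 6.02·21 + 1.76 = 128.18 dB.

128.2 dB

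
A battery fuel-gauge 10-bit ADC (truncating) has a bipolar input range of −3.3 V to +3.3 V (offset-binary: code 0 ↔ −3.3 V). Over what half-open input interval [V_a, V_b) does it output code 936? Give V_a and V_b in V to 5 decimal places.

[2.73281 V, 2.73926 V)

LSB = 6.6/2^10 = 6.445 mV.
V_a = V_low + 936·LSB = 2.73281 V; V_b = V_low + 937·LSB = 2.73926 V.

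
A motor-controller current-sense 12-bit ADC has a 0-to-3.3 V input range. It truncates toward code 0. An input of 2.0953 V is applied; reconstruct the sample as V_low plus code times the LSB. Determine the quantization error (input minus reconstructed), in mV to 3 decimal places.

LSB = 3.3/2^12 = 0.806 mV.
Scaled input = 2600.7118 LSBs, so code = 2600.
Code 2600 maps back to 0 + 2600×0.000805664 V = 2.0947266 V.
V_in − V_rec = 0.000573438 V = 0.573 mV.

0.573 mV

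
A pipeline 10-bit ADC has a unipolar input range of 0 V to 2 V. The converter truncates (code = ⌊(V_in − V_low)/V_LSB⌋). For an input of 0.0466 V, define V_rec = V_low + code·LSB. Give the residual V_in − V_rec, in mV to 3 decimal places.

LSB = 2/2^10 = 1.953 mV.
Scaled input = 23.8592 LSBs, so code = 23.
Reconstructed: 0.044921875 V.
Error = 0.0466 − 0.044921875 = 0.00167812 V = 1.678 mV.

1.678 mV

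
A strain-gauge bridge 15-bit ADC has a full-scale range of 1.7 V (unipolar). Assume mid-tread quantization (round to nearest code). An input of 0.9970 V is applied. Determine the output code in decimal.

code 19217

LSB = 1.7 V / 32768 = 51.88 µV.
(V_in − V_low)/LSB = (0.9970 − 0) / 5.18799e-05 = 19217.468.
round(19217.468) = 19217.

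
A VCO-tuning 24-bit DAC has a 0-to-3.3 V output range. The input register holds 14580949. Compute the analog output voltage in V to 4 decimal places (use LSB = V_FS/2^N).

2.8680 V

LSB = 3.3 V / 2^24 = 0.20 µV.
V_out = 0 + 14580949 × 1.96695e-07 V = 2.868 V.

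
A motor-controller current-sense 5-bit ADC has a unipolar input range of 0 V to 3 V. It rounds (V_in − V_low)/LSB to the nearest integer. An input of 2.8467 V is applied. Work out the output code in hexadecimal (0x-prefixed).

With 32 levels over 3 V, one step is 93.750 mV.
(2.8467 − 0) / 0.09375 = 30.365 LSBs.
So the output code is 30.
In hexadecimal (0x-prefixed): 0x1E.

code 0x1E (decimal 30)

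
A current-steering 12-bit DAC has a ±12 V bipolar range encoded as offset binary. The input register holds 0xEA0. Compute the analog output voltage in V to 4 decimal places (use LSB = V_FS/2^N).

LSB = 24 V / 2^12 = 5.859 mV.
Code 0xEA0 = 3744 decimal.
V_out = (−12) + 3744 × 0.00585938 V = 9.9375 V.

9.9375 V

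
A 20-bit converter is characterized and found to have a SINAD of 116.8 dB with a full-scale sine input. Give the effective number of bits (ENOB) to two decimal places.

19.11 bits

ENOB = (SINAD − 1.76) / 6.02 = (116.8 − 1.76)/6.02 = 19.110.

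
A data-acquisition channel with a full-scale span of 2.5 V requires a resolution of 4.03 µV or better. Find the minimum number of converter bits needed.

20 bits

Number of steps required ≥ 2.5 V / 4.03 µV = 620347.39.
Need 2^N ≥ 620347.39; 2^19 = 524288, 2^20 = 1048576.
Minimum N = 20.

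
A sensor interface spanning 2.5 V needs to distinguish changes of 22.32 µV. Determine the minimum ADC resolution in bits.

17 bits

Number of steps required ≥ 2.5 V / 22.32 µV = 112007.17.
Need 2^N ≥ 112007.17; 2^16 = 65536, 2^17 = 131072.
Minimum N = 17.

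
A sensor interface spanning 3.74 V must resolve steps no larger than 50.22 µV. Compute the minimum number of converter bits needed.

Number of steps required ≥ 3.74 V / 50.22 µV = 74472.32.
Need 2^N ≥ 74472.32; 2^16 = 65536, 2^17 = 131072.
Minimum N = 17.

17 bits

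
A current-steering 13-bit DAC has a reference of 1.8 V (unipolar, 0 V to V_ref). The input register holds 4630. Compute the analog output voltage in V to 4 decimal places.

LSB = 1.8 V / 2^13 = 219.73 µV.
V_out = 0 + 4630 × 0.000219727 V = 1.01733 V.

1.0173 V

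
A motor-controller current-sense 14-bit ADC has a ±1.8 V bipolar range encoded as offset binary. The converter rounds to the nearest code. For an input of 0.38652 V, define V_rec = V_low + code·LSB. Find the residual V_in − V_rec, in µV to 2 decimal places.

20.98 µV

LSB = 3.6/2^14 = 219.73 µV.
Scaled input = 9951.0955 LSBs, so code = 9951.
Code 9951 maps back to (−1.8) + 9951×0.000219727 V = 0.38649902 V.
Error = 0.38652 − 0.38649902 = 2.09766e-05 V = 20.98 µV.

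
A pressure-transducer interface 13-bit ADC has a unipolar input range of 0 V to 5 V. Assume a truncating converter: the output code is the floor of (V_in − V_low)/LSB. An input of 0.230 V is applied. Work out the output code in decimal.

With 8192 levels over 5 V, one step is 0.610 mV.
(V_in − V_low)/LSB = (0.230 − 0) / 0.000610352 = 376.832.
So the output code is 376.

code 376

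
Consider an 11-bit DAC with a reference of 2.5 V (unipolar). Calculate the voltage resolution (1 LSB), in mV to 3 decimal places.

Full-scale span = 2.5 V.
LSB = 2.5 / 2^11 = 2.5 / 2048 = 0.0012207 V = 1.221 mV.

1.221 mV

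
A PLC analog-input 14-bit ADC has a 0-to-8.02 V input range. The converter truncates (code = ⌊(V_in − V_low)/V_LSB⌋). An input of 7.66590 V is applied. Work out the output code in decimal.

code 15660

With 16384 levels over 8.02 V, one step is 489.50 µV.
Input sits at 15660.612 steps above V_low.
⌊·⌋(15660.612) = 15660.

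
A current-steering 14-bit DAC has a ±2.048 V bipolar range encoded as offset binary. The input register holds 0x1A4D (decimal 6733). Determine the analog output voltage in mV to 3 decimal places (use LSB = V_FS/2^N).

-364.750 mV

LSB = 4.096 V / 2^14 = 250.00 µV.
Code 0x1A4D = 6733 decimal.
V_out = (−2.048) + 6733 × 0.00025 V = -0.36475 V.
= -364.750 mV.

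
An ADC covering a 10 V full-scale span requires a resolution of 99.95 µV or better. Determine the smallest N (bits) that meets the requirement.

17 bits

Number of steps required ≥ 10 V / 99.95 µV = 100050.03.
Need 2^N ≥ 100050.03; 2^16 = 65536, 2^17 = 131072.
Minimum N = 17.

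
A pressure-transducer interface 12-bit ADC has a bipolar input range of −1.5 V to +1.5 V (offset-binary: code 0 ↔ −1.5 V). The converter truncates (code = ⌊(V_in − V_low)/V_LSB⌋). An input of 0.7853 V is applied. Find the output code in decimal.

LSB = 3 V / 4096 = 0.732 mV.
(0.7853 − (−1.5)) / 0.000732422 = 3120.196 LSBs.
Floor → code 3120.

code 3120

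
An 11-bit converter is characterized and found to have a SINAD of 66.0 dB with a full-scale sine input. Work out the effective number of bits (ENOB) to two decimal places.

ENOB = (SINAD − 1.76) / 6.02 = (66.0 − 1.76)/6.02 = 10.671.

10.67 bits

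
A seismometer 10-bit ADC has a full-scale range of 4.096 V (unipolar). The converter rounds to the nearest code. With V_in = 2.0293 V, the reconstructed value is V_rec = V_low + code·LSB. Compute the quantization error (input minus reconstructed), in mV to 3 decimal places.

One LSB is 4.096 V / 1024 = 4.000 mV.
(2.0293 − 0)/0.004 = 507.3250; round gives code 507.
Reconstructed: 2.028 V.
Error = 2.0293 − 2.028 = 0.0013 V = 1.300 mV.

1.300 mV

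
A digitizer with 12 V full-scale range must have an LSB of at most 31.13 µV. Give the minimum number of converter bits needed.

Number of steps required ≥ 12 V / 31.13 µV = 385480.24.
Need 2^N ≥ 385480.24; 2^18 = 262144, 2^19 = 524288.
Minimum N = 19.

19 bits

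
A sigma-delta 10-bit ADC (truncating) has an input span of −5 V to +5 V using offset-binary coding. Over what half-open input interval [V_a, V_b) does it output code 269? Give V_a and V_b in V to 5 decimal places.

LSB = 10/2^10 = 9.766 mV.
V_a = V_low + 269·LSB = -2.37305 V; V_b = V_low + 270·LSB = -2.36328 V.

[-2.37305 V, -2.36328 V)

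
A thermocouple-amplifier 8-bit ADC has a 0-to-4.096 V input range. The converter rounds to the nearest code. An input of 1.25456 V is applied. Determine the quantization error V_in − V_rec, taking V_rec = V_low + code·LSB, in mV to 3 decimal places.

6.560 mV

Step size: 4.096 V ÷ 2^8 = 16.000 mV.
Scaled input = 78.4100 LSBs, so code = 78.
V_rec = 0 + 78·0.016 = 1.248 V.
Error = 1.25456 − 1.248 = 0.00656 V = 6.560 mV.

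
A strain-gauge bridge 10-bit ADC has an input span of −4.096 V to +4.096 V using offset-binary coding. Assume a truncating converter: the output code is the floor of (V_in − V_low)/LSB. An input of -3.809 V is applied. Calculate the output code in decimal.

With 1024 levels over 8.192 V, one step is 8.000 mV.
Input sits at 35.875 steps above V_low.
⌊·⌋(35.875) = 35.

code 35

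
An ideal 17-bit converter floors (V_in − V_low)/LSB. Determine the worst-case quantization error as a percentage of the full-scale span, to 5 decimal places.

Truncating → worst-case error = 1 LSB = V_FS/2^17, so 100/131072 = 0.000762939 % of full scale.

0.00076 %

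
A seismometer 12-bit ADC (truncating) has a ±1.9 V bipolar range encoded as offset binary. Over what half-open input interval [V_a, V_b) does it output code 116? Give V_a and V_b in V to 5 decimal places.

[-1.79238 V, -1.79146 V)

LSB = 3.8/2^12 = 0.928 mV.
V_a = V_low + 116·LSB = -1.79238 V; V_b = V_low + 117·LSB = -1.79146 V.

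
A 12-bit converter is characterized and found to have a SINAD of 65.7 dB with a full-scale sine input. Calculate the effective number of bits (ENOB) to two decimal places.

ENOB = (SINAD − 1.76) / 6.02 = (65.7 − 1.76)/6.02 = 10.621.

10.62 bits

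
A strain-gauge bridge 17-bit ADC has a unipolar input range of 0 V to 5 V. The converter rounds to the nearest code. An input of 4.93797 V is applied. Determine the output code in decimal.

With 131072 levels over 5 V, one step is 38.15 µV.
(4.93797 − 0) / 3.8147e-05 = 129445.921 LSBs.
So the output code is 129446.

code 129446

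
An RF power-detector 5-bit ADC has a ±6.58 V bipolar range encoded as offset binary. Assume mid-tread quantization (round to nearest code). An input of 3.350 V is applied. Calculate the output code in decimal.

Full-scale span = 13.16 V; LSB = 13.16/2^5 = 411.250 mV.
(3.350 − (−6.58)) / 0.41125 = 24.146 LSBs.
round(24.146) = 24.

code 24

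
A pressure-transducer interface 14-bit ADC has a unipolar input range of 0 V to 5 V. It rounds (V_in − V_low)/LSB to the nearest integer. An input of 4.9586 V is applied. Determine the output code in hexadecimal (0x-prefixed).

LSB = 5 V / 16384 = 305.18 µV.
(V_in − V_low)/LSB = (4.9586 − 0) / 0.000305176 = 16248.340.
Round → code 16248.
In hexadecimal (0x-prefixed): 0x3F78.

code 0x3F78 (decimal 16248)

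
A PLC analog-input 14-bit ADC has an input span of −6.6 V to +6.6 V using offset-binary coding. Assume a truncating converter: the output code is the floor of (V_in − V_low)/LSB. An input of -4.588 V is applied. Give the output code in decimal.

code 2497

LSB = 13.2 V / 16384 = 0.806 mV.
(V_in − V_low)/LSB = (-4.588 − (−6.6)) / 0.000805664 = 2497.319.
⌊·⌋(2497.319) = 2497.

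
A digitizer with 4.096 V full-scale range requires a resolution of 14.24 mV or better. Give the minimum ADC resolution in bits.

Number of steps required ≥ 4.096 V / 14.24 mV = 287.64.
Need 2^N ≥ 287.64; 2^8 = 256, 2^9 = 512.
Minimum N = 9.

9 bits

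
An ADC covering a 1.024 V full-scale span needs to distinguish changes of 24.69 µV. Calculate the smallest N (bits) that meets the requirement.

16 bits

Number of steps required ≥ 1.024 V / 24.69 µV = 41474.28.
Need 2^N ≥ 41474.28; 2^15 = 32768, 2^16 = 65536.
Minimum N = 16.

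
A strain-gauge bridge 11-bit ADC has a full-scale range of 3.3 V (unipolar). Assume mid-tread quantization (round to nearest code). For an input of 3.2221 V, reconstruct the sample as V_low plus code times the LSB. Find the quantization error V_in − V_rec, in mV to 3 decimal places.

-0.556 mV

LSB = 3.3/2^11 = 1.611 mV.
Scaled input = 1999.6548 LSBs, so code = 2000.
Code 2000 maps back to 0 + 2000×0.00161133 V = 3.2226562 V.
Difference: -0.00055625 V → -0.556 mV.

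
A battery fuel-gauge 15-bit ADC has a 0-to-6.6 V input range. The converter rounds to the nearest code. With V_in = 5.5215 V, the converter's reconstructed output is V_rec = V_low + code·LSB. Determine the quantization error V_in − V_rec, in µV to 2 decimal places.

82.76 µV

One LSB is 6.6 V / 32768 = 201.42 µV.
(V_in − V_low)/LSB = (5.5215 − 0)/0.000201416 = 27413.4109 → code 27413 (round).
V_rec = 0 + 27413·0.000201416 = 5.5214172 V.
V_in − V_rec = 8.27637e-05 V = 82.76 µV.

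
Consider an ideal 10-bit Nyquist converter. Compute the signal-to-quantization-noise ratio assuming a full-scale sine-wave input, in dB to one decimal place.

62.0 dB

SNR ≈ 6.02·N + 1.76 dB = 6.02·10 + 1.76 = 61.96 dB.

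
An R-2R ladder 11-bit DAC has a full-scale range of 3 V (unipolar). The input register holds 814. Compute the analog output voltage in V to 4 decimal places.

1.1924 V

LSB = 3 V / 2^11 = 1.465 mV.
V_out = 0 + 814 × 0.00146484 V = 1.19238 V.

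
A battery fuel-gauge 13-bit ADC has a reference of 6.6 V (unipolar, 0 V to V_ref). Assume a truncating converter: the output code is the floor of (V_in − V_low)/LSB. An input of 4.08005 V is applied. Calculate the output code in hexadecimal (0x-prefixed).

code 0x13C8 (decimal 5064)

LSB = 6.6 V / 8192 = 0.806 mV.
Input sits at 5064.208 steps above V_low.
So the output code is 5064.
In hexadecimal (0x-prefixed): 0x13C8.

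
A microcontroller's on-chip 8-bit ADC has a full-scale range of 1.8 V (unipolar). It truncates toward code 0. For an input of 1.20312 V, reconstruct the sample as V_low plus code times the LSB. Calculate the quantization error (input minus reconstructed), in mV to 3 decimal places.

0.776 mV

One LSB is 1.8 V / 256 = 7.031 mV.
(V_in − V_low)/LSB = (1.20312 − 0)/0.00703125 = 171.1104 → code 171 (floor).
V_rec = 0 + 171·0.00703125 = 1.2023438 V.
Difference: 0.00077625 V → 0.776 mV.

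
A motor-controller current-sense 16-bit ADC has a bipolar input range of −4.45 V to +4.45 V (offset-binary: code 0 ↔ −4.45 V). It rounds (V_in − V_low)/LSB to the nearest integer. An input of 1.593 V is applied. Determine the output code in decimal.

Full-scale span = 8.9 V; LSB = 8.9/2^16 = 135.80 µV.
Input sits at 44498.208 steps above V_low.
round(44498.208) = 44498.

code 44498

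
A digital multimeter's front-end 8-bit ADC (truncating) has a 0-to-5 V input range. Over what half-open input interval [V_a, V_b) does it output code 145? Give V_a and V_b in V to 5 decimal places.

[2.83203 V, 2.85156 V)

LSB = 5/2^8 = 19.531 mV.
V_a = V_low + 145·LSB = 2.83203 V; V_b = V_low + 146·LSB = 2.85156 V.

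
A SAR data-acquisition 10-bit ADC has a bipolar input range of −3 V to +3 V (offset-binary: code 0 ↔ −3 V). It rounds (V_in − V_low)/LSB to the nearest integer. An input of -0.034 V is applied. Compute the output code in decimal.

With 1024 levels over 6 V, one step is 5.859 mV.
(V_in − V_low)/LSB = (-0.034 − (−3)) / 0.00585938 = 506.197.
round(506.197) = 506.

code 506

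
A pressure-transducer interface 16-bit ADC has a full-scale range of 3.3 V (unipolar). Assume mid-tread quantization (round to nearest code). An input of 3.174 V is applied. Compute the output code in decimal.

LSB = 3.3 V / 65536 = 50.35 µV.
Input sits at 63033.716 steps above V_low.
round(63033.716) = 63034.

code 63034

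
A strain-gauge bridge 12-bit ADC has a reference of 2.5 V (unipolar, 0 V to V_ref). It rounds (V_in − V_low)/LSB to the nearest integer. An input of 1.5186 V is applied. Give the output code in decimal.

code 2488

With 4096 levels over 2.5 V, one step is 0.610 mV.
Input sits at 2488.074 steps above V_low.
round(2488.074) = 2488.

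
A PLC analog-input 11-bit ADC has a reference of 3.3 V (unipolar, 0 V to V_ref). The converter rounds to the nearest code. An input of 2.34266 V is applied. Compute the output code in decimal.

code 1454

Full-scale span = 3.3 V; LSB = 3.3/2^11 = 1.611 mV.
(2.34266 − 0) / 0.00161133 = 1453.869 LSBs.
Round → code 1454.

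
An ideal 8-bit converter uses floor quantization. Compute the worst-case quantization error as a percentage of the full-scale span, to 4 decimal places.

Truncating → worst-case error = 1 LSB = V_FS/2^8, so 100/256 = 0.390625 % of full scale.

0.3906 %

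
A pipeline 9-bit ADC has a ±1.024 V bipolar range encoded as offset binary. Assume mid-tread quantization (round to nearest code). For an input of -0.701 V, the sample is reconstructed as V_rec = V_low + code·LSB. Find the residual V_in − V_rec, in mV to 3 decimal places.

-1.000 mV

Step size: 2.048 V ÷ 2^9 = 4.000 mV.
(V_in − V_low)/LSB = (-0.701 − (−1.024))/0.004 = 80.7500 → code 81 (round).
V_rec = (−1.024) + 81·0.004 = -0.7 V.
Error = -0.701 − (−0.7) = -0.001 V = -1.000 mV.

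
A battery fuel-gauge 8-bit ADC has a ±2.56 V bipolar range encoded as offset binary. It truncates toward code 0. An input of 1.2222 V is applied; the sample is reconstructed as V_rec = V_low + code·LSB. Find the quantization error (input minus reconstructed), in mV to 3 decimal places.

2.200 mV

LSB = 5.12/2^8 = 20.000 mV.
(1.2222 − (−2.56))/0.02 = 189.1100; ⌊·⌋ gives code 189.
Code 189 maps back to (−2.56) + 189×0.02 V = 1.22 V.
V_in − V_rec = 0.0022 V = 2.200 mV.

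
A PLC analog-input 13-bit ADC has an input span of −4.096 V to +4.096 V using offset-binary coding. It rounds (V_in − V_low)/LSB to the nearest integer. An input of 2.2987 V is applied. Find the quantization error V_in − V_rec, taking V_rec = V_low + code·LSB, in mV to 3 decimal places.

LSB = 8.192/2^13 = 1.000 mV.
(2.2987 − (−4.096))/0.001 = 6394.7000; round gives code 6395.
Reconstructed: 2.299 V.
Difference: -0.0003 V → -0.300 mV.

-0.300 mV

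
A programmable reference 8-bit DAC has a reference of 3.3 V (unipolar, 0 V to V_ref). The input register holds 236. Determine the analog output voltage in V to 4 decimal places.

3.0422 V

LSB = 3.3 V / 2^8 = 12.891 mV.
V_out = 0 + 236 × 0.0128906 V = 3.04219 V.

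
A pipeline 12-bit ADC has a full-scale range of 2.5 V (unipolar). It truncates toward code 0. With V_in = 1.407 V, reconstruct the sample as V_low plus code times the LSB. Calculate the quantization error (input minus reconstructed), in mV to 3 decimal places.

0.140 mV

Step size: 2.5 V ÷ 2^12 = 0.610 mV.
(1.407 − 0)/0.000610352 = 2305.2288; ⌊·⌋ gives code 2305.
Reconstructed: 1.4068604 V.
Error = 1.407 − 1.4068604 = 0.000139648 V = 0.140 mV.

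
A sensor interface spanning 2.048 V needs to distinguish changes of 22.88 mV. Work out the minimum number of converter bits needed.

7 bits

Number of steps required ≥ 2.048 V / 22.88 mV = 89.51.
Need 2^N ≥ 89.51; 2^6 = 64, 2^7 = 128.
Minimum N = 7.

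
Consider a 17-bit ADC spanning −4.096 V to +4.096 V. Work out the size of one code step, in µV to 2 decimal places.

Full-scale span = 8.192 V.
LSB = 8.192 / 2^17 = 8.192 / 131072 = 6.25e-05 V = 62.50 µV.

62.50 µV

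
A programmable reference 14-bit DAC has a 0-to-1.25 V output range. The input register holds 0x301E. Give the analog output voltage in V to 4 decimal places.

LSB = 1.25 V / 2^14 = 76.29 µV.
Code 0x301E = 12318 decimal.
V_out = 0 + 12318 × 7.62939e-05 V = 0.939789 V.

0.9398 V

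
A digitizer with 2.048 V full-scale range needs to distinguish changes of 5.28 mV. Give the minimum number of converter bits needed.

9 bits

Number of steps required ≥ 2.048 V / 5.28 mV = 387.88.
Need 2^N ≥ 387.88; 2^8 = 256, 2^9 = 512.
Minimum N = 9.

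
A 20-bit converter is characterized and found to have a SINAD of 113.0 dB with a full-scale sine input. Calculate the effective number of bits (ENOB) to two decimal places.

18.48 bits

ENOB = (SINAD − 1.76) / 6.02 = (113.0 − 1.76)/6.02 = 18.478.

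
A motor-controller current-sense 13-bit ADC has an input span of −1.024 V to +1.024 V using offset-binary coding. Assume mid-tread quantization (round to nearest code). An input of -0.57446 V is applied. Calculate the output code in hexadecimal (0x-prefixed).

Full-scale span = 2.048 V; LSB = 2.048/2^13 = 250.00 µV.
(V_in − V_low)/LSB = (-0.57446 − (−1.024)) / 0.00025 = 1798.160.
round(1798.160) = 1798.
In hexadecimal (0x-prefixed): 0x706.

code 0x706 (decimal 1798)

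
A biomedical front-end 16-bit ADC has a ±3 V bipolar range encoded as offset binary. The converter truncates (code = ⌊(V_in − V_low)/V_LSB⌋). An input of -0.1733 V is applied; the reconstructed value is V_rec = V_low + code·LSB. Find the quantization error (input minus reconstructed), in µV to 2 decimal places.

LSB = 6/2^16 = 91.55 µV.
Scaled input = 30875.1019 LSBs, so code = 30875.
Reconstructed: -0.17330933 V.
V_in − V_rec = 9.32617e-06 V = 9.33 µV.

9.33 µV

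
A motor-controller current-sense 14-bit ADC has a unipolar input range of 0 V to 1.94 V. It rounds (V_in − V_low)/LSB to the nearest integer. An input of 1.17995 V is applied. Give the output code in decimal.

LSB = 1.94 V / 16384 = 118.41 µV.
(V_in − V_low)/LSB = (1.17995 − 0) / 0.000118408 = 9965.104.
Round → code 9965.

code 9965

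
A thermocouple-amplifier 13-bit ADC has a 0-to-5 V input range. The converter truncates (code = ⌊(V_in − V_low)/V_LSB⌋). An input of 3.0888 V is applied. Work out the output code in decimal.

LSB = 5 V / 8192 = 0.610 mV.
(3.0888 − 0) / 0.000610352 = 5060.690 LSBs.
⌊·⌋(5060.690) = 5060.

code 5060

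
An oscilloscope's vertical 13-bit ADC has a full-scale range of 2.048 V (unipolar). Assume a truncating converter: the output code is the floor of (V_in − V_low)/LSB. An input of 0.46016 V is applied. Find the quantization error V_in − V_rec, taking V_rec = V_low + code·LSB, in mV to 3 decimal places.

0.160 mV

LSB = 2.048/2^13 = 250.00 µV.
Scaled input = 1840.6400 LSBs, so code = 1840.
Reconstructed: 0.46 V.
Error = 0.46016 − 0.46 = 0.00016 V = 0.160 mV.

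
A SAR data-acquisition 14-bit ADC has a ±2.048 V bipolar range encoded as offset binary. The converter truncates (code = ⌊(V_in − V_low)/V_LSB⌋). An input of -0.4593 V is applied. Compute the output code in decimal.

Full-scale span = 4.096 V; LSB = 4.096/2^14 = 250.00 µV.
Input sits at 6354.800 steps above V_low.
So the output code is 6354.

code 6354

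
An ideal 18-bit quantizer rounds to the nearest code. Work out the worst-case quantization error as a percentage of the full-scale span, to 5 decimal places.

0.00019 %

Rounding → worst-case error = ½ LSB = V_FS/2^19, so 100/524288 = 0.000190735 % of full scale.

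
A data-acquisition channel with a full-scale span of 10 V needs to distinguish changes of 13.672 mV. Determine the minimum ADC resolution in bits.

Number of steps required ≥ 10 V / 13.672 mV = 731.42.
Need 2^N ≥ 731.42; 2^9 = 512, 2^10 = 1024.
Minimum N = 10.

10 bits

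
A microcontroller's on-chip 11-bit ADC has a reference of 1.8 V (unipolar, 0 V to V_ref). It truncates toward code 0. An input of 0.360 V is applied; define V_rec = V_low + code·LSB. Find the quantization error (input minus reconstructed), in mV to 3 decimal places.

0.527 mV

Step size: 1.8 V ÷ 2^11 = 0.879 mV.
(V_in − V_low)/LSB = (0.360 − 0)/0.000878906 = 409.6000 → code 409 (floor).
Reconstructed: 0.35947266 V.
Difference: 0.000527344 V → 0.527 mV.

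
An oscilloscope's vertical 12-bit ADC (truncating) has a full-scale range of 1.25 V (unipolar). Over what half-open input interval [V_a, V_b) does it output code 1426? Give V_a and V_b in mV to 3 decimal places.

[435.181 mV, 435.486 mV)

LSB = 1.25/2^12 = 305.18 µV.
V_a = V_low + 1426·LSB = 0.435181 V; V_b = V_low + 1427·LSB = 0.435486 V.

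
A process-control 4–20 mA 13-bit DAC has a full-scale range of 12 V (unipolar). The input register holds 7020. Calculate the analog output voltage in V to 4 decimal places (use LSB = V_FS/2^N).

10.2832 V

LSB = 12 V / 2^13 = 1.465 mV.
V_out = 0 + 7020 × 0.00146484 V = 10.2832 V.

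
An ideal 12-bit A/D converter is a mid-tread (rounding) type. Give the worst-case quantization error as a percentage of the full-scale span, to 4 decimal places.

0.0122 %

Rounding → worst-case error = ½ LSB = V_FS/2^13, so 100/8192 = 0.012207 % of full scale.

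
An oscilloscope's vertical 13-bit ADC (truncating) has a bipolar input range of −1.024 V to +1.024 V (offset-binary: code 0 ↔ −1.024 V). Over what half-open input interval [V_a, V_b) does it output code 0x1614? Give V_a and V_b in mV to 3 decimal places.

LSB = 2.048/2^13 = 250.00 µV.
Code 0x1614 = 5652 decimal.
V_a = V_low + 5652·LSB = 0.389 V; V_b = V_low + 5653·LSB = 0.38925 V.

[389.000 mV, 389.250 mV)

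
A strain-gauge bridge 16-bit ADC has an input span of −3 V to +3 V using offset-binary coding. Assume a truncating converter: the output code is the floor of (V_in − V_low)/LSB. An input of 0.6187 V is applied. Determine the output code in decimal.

code 39525

LSB = 6 V / 65536 = 91.55 µV.
(0.6187 − (−3)) / 9.15527e-05 = 39525.854 LSBs.
⌊·⌋(39525.854) = 39525.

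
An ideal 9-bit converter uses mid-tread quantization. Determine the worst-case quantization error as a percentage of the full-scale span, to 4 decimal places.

0.0977 %

Rounding → worst-case error = ½ LSB = V_FS/2^10, so 100/1024 = 0.0976562 % of full scale.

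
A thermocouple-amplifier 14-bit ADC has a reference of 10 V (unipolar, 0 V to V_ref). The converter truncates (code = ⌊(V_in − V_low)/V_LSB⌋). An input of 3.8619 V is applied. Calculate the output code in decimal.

Full-scale span = 10 V; LSB = 10/2^14 = 0.610 mV.
Input sits at 6327.337 steps above V_low.
Floor → code 6327.

code 6327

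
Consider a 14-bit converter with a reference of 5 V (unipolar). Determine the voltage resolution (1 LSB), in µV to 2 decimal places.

Full-scale span = 5 V.
LSB = 5 / 2^14 = 5 / 16384 = 0.000305176 V = 305.18 µV.

305.18 µV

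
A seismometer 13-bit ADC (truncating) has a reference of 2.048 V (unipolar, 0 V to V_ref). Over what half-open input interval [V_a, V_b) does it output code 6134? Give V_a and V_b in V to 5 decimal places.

[1.53350 V, 1.53375 V)

LSB = 2.048/2^13 = 250.00 µV.
V_a = V_low + 6134·LSB = 1.5335 V; V_b = V_low + 6135·LSB = 1.53375 V.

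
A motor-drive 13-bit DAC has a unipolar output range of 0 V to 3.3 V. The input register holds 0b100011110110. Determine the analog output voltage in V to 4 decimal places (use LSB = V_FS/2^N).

LSB = 3.3 V / 2^13 = 402.83 µV.
Code 0b100011110110 = 2294 decimal.
V_out = 0 + 2294 × 0.000402832 V = 0.924097 V.

0.9241 V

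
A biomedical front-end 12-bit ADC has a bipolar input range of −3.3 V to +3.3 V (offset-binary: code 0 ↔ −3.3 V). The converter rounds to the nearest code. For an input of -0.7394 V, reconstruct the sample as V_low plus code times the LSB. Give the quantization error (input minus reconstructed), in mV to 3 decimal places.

0.200 mV

One LSB is 6.6 V / 4096 = 1.611 mV.
Scaled input = 1589.1239 LSBs, so code = 1589.
Reconstructed: -0.73959961 V.
Difference: 0.000199609 V → 0.200 mV.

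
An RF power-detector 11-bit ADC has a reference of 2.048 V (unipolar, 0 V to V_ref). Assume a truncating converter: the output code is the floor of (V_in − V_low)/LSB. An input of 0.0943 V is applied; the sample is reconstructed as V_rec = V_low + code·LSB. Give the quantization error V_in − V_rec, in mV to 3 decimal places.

0.300 mV

LSB = 2.048/2^11 = 1.000 mV.
Scaled input = 94.3000 LSBs, so code = 94.
Code 94 maps back to 0 + 94×0.001 V = 0.094 V.
Difference: 0.0003 V → 0.300 mV.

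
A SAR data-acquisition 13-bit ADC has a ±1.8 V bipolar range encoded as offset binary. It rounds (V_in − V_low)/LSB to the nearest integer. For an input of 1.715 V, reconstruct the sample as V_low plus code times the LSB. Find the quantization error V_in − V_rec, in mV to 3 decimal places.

-0.186 mV

Step size: 3.6 V ÷ 2^13 = 439.45 µV.
(V_in − V_low)/LSB = (1.715 − (−1.8))/0.000439453 = 7998.5778 → code 7999 (round).
Code 7999 maps back to (−1.8) + 7999×0.000439453 V = 1.7151855 V.
Difference: -0.000185547 V → -0.186 mV.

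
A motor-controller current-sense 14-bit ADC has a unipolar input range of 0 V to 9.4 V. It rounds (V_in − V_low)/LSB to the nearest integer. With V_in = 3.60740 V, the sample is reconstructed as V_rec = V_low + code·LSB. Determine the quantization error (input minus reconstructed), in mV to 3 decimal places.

One LSB is 9.4 V / 16384 = 0.574 mV.
Scaled input = 6287.6214 LSBs, so code = 6288.
Reconstructed: 3.6076172 V.
Error = 3.60740 − 3.6076172 = -0.000217187 V = -0.217 mV.

-0.217 mV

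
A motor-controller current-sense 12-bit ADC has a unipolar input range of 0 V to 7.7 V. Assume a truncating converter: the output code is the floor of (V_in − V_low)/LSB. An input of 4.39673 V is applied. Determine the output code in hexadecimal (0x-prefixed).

LSB = 7.7 V / 4096 = 1.880 mV.
(V_in − V_low)/LSB = (4.39673 − 0) / 0.00187988 = 2338.832.
So the output code is 2338.
In hexadecimal (0x-prefixed): 0x922.

code 0x922 (decimal 2338)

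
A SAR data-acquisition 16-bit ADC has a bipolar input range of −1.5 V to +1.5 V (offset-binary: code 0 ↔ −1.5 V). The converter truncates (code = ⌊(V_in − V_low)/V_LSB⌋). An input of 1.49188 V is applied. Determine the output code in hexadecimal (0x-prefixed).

code 0xFF4E (decimal 65358)

Full-scale span = 3 V; LSB = 3/2^16 = 45.78 µV.
Input sits at 65358.616 steps above V_low.
So the output code is 65358.
In hexadecimal (0x-prefixed): 0xFF4E.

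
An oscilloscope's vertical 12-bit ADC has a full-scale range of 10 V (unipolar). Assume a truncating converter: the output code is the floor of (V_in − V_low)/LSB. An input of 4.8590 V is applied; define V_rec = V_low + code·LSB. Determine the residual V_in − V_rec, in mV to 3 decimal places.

0.602 mV

LSB = 10/2^12 = 2.441 mV.
(V_in − V_low)/LSB = (4.8590 − 0)/0.00244141 = 1990.2464 → code 1990 (floor).
Code 1990 maps back to 0 + 1990×0.00244141 V = 4.8583984 V.
Difference: 0.000601562 V → 0.602 mV.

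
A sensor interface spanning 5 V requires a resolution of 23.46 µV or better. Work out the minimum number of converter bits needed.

Number of steps required ≥ 5 V / 23.46 µV = 213128.73.
Need 2^N ≥ 213128.73; 2^17 = 131072, 2^18 = 262144.
Minimum N = 18.

18 bits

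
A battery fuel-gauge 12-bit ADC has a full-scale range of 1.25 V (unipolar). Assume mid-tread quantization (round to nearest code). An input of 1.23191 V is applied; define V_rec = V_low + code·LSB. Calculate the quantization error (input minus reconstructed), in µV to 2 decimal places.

Step size: 1.25 V ÷ 2^12 = 305.18 µV.
(V_in − V_low)/LSB = (1.23191 − 0)/0.000305176 = 4036.7227 → code 4037 (round).
Code 4037 maps back to 0 + 4037×0.000305176 V = 1.2319946 V.
Error = 1.23191 − 1.2319946 = -8.46289e-05 V = -84.63 µV.

-84.63 µV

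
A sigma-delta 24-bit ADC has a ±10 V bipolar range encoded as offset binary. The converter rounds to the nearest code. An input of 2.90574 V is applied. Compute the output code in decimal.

code 10826119

Full-scale span = 20 V; LSB = 20/2^24 = 1.19 µV.
(V_in − V_low)/LSB = (2.90574 − (−10)) / 1.19209e-06 = 10826119.381.
So the output code is 10826119.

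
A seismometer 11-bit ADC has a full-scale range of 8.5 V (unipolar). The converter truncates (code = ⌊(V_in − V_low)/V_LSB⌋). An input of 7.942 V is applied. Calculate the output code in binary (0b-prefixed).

code 0b11101111001 (decimal 1913)

With 2048 levels over 8.5 V, one step is 4.150 mV.
Input sits at 1913.555 steps above V_low.
⌊·⌋(1913.555) = 1913.
In binary (0b-prefixed): 0b11101111001.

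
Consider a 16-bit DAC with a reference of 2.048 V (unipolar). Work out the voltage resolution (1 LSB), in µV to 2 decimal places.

31.25 µV

Full-scale span = 2.048 V.
LSB = 2.048 / 2^16 = 2.048 / 65536 = 3.125e-05 V = 31.25 µV.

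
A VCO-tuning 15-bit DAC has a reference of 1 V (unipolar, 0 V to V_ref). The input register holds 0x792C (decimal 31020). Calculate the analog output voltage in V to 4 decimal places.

0.9467 V

LSB = 1 V / 2^15 = 30.52 µV.
Code 0x792C = 31020 decimal.
V_out = 0 + 31020 × 3.05176e-05 V = 0.946655 V.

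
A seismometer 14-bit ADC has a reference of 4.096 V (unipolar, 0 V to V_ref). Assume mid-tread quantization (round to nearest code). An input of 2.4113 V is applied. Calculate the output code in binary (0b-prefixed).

code 0b10010110101101 (decimal 9645)

LSB = 4.096 V / 16384 = 250.00 µV.
(2.4113 − 0) / 0.00025 = 9645.200 LSBs.
Round → code 9645.
In binary (0b-prefixed): 0b10010110101101.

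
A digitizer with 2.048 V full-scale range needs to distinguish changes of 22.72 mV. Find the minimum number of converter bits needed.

7 bits

Number of steps required ≥ 2.048 V / 22.72 mV = 90.14.
Need 2^N ≥ 90.14; 2^6 = 64, 2^7 = 128.
Minimum N = 7.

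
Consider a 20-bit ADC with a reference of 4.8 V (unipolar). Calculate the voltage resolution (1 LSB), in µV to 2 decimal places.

4.58 µV

Full-scale span = 4.8 V.
LSB = 4.8 / 2^20 = 4.8 / 1048576 = 4.57764e-06 V = 4.58 µV.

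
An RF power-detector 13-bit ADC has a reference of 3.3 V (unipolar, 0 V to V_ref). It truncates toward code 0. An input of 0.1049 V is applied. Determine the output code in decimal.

code 260

LSB = 3.3 V / 8192 = 402.83 µV.
(0.1049 − 0) / 0.000402832 = 260.406 LSBs.
Floor → code 260.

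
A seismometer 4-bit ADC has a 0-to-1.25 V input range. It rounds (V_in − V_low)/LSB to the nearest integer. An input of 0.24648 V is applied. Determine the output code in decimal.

code 3

Full-scale span = 1.25 V; LSB = 1.25/2^4 = 78.125 mV.
(V_in − V_low)/LSB = (0.24648 − 0) / 0.078125 = 3.155.
round(3.155) = 3.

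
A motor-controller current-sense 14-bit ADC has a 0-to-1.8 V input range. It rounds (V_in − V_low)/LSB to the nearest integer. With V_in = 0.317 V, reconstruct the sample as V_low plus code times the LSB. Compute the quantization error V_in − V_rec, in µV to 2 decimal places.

LSB = 1.8/2^14 = 109.86 µV.
Scaled input = 2885.4044 LSBs, so code = 2885.
V_rec = 0 + 2885·0.000109863 = 0.31695557 V.
Difference: 4.44336e-05 V → 44.43 µV.

44.43 µV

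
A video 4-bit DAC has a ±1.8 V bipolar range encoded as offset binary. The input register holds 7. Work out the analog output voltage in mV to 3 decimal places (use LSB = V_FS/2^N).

-225.000 mV

LSB = 3.6 V / 2^4 = 225.000 mV.
V_out = (−1.8) + 7 × 0.225 V = -0.225 V.
= -225.000 mV.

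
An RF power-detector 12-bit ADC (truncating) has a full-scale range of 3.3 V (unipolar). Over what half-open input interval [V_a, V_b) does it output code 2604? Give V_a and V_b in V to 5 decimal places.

[2.09795 V, 2.09875 V)

LSB = 3.3/2^12 = 0.806 mV.
V_a = V_low + 2604·LSB = 2.09795 V; V_b = V_low + 2605·LSB = 2.09875 V.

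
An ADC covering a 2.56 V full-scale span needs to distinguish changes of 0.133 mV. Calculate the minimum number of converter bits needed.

Number of steps required ≥ 2.56 V / 0.133 mV = 19248.12.
Need 2^N ≥ 19248.12; 2^14 = 16384, 2^15 = 32768.
Minimum N = 15.

15 bits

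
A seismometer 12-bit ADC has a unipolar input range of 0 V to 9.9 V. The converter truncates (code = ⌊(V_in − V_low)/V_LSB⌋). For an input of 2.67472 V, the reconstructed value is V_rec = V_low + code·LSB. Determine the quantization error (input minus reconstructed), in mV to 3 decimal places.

Step size: 9.9 V ÷ 2^12 = 2.417 mV.
(2.67472 − 0)/0.00241699 = 1106.6316; ⌊·⌋ gives code 1106.
Reconstructed: 2.6731934 V.
Difference: 0.00152664 V → 1.527 mV.

1.527 mV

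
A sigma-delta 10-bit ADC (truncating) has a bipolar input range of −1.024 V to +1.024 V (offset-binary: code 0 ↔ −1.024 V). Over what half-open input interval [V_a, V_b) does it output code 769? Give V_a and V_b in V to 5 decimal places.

[0.51400 V, 0.51600 V)

LSB = 2.048/2^10 = 2.000 mV.
V_a = V_low + 769·LSB = 0.514 V; V_b = V_low + 770·LSB = 0.516 V.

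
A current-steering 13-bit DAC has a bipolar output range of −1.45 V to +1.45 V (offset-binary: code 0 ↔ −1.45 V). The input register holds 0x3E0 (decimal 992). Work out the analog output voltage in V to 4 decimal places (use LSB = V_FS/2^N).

-1.0988 V

LSB = 2.9 V / 2^13 = 354.00 µV.
Code 0x3E0 = 992 decimal.
V_out = (−1.45) + 992 × 0.000354004 V = -1.09883 V.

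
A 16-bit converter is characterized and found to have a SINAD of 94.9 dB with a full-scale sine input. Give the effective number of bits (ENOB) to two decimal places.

15.47 bits

ENOB = (SINAD − 1.76) / 6.02 = (94.9 − 1.76)/6.02 = 15.472.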